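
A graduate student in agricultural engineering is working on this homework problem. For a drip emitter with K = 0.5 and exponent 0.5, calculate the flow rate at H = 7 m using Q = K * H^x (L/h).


Q = K * H^x
  = 0.5 * 7^0.5
  = 0.5 * 2.6458
  = 1.32 L/h


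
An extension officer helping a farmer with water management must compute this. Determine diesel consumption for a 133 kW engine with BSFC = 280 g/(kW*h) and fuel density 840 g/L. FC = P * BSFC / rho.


FC = P * BSFC / rho_fuel
   = 133 * 280 / 840
   = 37240 / 840
   = 44.33 L/h


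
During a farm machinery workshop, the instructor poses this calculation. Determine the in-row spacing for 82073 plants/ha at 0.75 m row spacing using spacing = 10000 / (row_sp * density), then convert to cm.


spacing = 10000 / (row_sp * density)
        = 10000 / (0.75 * 82073)
        = 10000 / 61554.75
        = 0.16246 m = 16.25 cm


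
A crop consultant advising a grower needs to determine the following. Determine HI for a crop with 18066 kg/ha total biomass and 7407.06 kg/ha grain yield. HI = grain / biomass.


HI = grain_yield / biomass
   = 7407.06 / 18066
   = 0.41


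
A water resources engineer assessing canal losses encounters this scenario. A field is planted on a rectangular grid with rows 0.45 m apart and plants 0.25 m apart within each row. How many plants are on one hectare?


D = 10000 / (row_sp * plant_sp)
  = 10000 / (0.45 * 0.25)
  = 10000 / 0.1125
  = 88888.89 plants/ha


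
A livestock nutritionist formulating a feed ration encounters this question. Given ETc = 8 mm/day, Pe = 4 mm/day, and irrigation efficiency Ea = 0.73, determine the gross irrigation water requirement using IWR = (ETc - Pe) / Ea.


IWR = (ETc - Pe) / Ea
    = (8 - 4) / 0.73
    = 4 / 0.73
    = 5.48 mm/day


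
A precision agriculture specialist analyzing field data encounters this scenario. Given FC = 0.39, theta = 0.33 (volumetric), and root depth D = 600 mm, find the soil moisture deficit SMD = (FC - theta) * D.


SMD = (FC - theta) * D
    = (0.39 - 0.33) * 600
    = 0.060 * 600
    = 36 mm


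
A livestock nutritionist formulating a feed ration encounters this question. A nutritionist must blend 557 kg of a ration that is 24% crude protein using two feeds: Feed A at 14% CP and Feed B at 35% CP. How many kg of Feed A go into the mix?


parts_A = CP_b - target = 35 - 24 = 11
parts_B = target - CP_a = 24 - 14 = 10
total_parts = 11 + 10 = 21
Feed A = 557 * 11 / 21 = 291.76 kg
Feed B = 557 * 10 / 21 = 265.24 kg

291.76 kg


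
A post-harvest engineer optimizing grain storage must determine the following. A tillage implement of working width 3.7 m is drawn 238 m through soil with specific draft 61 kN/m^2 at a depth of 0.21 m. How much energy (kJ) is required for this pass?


E = k * d * w * L
  = 61 * 0.21 * 3.7 * 238
  = 11280.49 kJ


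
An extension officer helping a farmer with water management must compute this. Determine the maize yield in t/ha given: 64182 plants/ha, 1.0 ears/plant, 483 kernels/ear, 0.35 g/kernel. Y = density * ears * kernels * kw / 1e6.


Y = density * ears * kernels * kw
  = 64182 * 1.0 * 483 * 0.35 g/ha
  = 10849967.10 g/ha
  = 10849.97 kg/ha = 10.85 t/ha


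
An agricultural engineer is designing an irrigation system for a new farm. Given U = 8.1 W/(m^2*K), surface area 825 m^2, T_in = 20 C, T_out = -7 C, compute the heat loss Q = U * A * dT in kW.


dT = 20 - (-7) = 27 K
Q = U * A * dT
  = 8.1 * 825 * 27
  = 180427.50 W = 180.43 kW


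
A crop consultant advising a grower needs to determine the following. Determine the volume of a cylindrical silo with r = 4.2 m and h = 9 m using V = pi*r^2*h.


V = pi * r^2 * h
  = pi * 4.2^2 * 9
  = pi * 17.64 * 9
  = 498.76 m^3


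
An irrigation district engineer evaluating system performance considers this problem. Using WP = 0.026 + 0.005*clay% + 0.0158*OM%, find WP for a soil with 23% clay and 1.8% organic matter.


WP = 0.026 + 0.005*23 + 0.0158*1.8
   = 0.026 + 0.1150 + 0.0284
   = 0.1694


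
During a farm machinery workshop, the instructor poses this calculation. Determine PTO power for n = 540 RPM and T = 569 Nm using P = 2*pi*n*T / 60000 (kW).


P = 2*pi*n*T / 60000
  = 2*pi * 540 * 569 / 60000
  = 1930571.52 / 60000
  = 32.18 kW


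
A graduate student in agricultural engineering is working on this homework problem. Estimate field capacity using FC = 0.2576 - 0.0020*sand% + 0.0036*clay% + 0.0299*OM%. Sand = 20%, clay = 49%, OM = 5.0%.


FC = 0.2576 - 0.0020*20 + 0.0036*49 + 0.0299*5.0
   = 0.2576 - 0.0400 + 0.1764 + 0.1495
   = 0.5435


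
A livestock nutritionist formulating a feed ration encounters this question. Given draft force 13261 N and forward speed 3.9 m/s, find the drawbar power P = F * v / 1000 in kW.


P = F * v / 1000
  = 13261 * 3.9 / 1000
  = 51717.90 / 1000
  = 51.72 kW


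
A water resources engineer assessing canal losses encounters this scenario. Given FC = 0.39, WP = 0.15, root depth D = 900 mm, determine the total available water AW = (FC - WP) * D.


AW = (FC - WP) * D
   = (0.39 - 0.15) * 900
   = 0.24 * 900
   = 216 mm


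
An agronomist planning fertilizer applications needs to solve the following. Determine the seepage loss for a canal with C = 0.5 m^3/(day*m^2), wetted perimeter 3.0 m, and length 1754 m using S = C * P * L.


S = C * P * L
  = 0.5 * 3.0 * 1754
  = 2631 m^3/day


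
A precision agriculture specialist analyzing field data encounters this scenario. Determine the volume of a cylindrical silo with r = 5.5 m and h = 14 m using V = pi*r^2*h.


V = pi * r^2 * h
  = pi * 5.5^2 * 14
  = pi * 30.25 * 14
  = 1330.46 m^3


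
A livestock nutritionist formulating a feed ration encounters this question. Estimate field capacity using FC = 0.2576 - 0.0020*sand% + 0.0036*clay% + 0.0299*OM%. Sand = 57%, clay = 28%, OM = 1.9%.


FC = 0.2576 - 0.0020*57 + 0.0036*28 + 0.0299*1.9
   = 0.2576 - 0.1140 + 0.1008 + 0.0568
   = 0.3012


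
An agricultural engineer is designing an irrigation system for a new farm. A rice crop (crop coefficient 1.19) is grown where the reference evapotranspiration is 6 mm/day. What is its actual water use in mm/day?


ETc = Kc * ET0
    = 1.19 * 6
    = 7.14 mm/day


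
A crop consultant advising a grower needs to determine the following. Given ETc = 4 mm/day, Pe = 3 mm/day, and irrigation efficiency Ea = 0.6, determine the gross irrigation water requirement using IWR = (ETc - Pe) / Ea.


IWR = (ETc - Pe) / Ea
    = (4 - 3) / 0.6
    = 1 / 0.6
    = 1.67 mm/day


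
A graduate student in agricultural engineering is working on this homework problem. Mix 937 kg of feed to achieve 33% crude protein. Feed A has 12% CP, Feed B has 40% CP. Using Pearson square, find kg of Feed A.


parts_A = CP_b - target = 40 - 33 = 7
parts_B = target - CP_a = 33 - 12 = 21
total_parts = 7 + 21 = 28
Feed A = 937 * 7 / 28 = 234.25 kg
Feed B = 937 * 21 / 28 = 702.75 kg

234.25 kg


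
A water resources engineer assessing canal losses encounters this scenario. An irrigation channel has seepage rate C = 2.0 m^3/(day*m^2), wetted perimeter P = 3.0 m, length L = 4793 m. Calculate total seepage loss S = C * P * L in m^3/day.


S = C * P * L
  = 2.0 * 3.0 * 4793
  = 28758 m^3/day


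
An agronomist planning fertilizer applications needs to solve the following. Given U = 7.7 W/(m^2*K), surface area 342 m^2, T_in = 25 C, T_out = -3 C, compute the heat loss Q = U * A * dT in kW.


dT = 25 - (-3) = 28 K
Q = U * A * dT
  = 7.7 * 342 * 28
  = 73735.20 W = 73.74 kW


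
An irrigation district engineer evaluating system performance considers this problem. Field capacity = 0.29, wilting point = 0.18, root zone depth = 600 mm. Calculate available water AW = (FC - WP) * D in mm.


AW = (FC - WP) * D
   = (0.29 - 0.18) * 600
   = 0.11 * 600
   = 66 mm


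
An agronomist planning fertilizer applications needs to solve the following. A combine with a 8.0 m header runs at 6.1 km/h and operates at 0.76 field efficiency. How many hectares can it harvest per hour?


C = w * v * eta_f / 10
  = 8.0 * 6.1 * 0.76 / 10
  = 37.09 / 10
  = 3.71 ha/h


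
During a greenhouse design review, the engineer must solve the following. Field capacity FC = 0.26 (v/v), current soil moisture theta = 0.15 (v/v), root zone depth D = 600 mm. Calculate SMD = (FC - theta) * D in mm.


SMD = (FC - theta) * D
    = (0.26 - 0.15) * 600
    = 0.110 * 600
    = 66 mm


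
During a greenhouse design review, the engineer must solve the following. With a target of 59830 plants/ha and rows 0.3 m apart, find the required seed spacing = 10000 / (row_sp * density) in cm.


spacing = 10000 / (row_sp * density)
        = 10000 / (0.3 * 59830)
        = 10000 / 17949
        = 0.55713 m = 55.71 cm


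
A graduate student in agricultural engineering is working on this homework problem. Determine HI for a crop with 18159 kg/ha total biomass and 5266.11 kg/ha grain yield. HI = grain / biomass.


HI = grain_yield / biomass
   = 5266.11 / 18159
   = 0.29


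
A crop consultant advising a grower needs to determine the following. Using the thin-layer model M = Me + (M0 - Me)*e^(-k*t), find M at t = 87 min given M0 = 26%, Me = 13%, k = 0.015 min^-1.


M = Me + (M0 - Me) * e^(-k*t)
  = 13 + (26 - 13) * e^(-0.015*87)
  = 13 + 13 * e^(-1.305)
  = 13 + 13 * 0.27117
  = 13 + 3.5252
  = 16.53%


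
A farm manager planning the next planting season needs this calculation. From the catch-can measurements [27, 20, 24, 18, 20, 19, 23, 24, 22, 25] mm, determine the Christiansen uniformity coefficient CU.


xbar = 222 / 10 = 22.200
sum|xi - xbar| = 24
CU = 100 * (1 - 24 / (10 * 22.200))
   = 100 * (1 - 0.1081)
   = 89.19%


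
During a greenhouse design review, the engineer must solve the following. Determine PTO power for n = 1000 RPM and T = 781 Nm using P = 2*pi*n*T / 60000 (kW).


P = 2*pi*n*T / 60000
  = 2*pi * 1000 * 781 / 60000
  = 4907167.72 / 60000
  = 81.79 kW


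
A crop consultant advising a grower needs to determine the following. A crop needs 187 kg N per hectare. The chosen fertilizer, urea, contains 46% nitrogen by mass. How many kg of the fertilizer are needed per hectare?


Rate = N_required / (N_content / 100)
     = 187 / (46 / 100)
     = 187 / 0.46
     = 406.52 kg/ha


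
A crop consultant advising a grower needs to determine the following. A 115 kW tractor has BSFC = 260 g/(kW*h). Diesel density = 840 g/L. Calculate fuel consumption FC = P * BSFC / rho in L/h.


FC = P * BSFC / rho_fuel
   = 115 * 260 / 840
   = 29900 / 840
   = 35.60 L/h


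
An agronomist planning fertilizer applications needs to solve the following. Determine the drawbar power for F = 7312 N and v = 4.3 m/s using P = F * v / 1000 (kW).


P = F * v / 1000
  = 7312 * 4.3 / 1000
  = 31441.60 / 1000
  = 31.44 kW


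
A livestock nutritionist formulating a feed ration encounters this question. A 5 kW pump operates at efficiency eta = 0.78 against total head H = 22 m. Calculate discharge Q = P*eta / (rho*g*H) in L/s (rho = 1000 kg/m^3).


Q = (P * 1000 * eta) / (rho * g * H)
  = (5 * 1000 * 0.78) / (1000 * 9.81 * 22)
  = 3900 / 215820
  = 0.01807 m^3/s = 18.07 L/s


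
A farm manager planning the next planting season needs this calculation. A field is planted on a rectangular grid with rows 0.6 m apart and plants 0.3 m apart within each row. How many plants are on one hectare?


D = 10000 / (row_sp * plant_sp)
  = 10000 / (0.6 * 0.3)
  = 10000 / 0.1800
  = 55555.56 plants/ha


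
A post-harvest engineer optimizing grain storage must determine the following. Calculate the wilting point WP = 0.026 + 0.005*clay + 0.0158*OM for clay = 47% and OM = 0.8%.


WP = 0.026 + 0.005*47 + 0.0158*0.8
   = 0.026 + 0.2350 + 0.0126
   = 0.2736


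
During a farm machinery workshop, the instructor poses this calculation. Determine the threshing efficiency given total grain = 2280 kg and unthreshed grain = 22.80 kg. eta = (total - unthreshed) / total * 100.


eta = (total - unthreshed) / total * 100
    = (2280 - 22.80) / 2280 * 100
    = 2257.20 / 2280 * 100
    = 99%


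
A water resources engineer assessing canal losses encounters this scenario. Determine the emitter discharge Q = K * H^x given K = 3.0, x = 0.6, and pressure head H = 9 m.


Q = K * H^x
  = 3.0 * 9^0.6
  = 3.0 * 3.7372
  = 11.21 L/h


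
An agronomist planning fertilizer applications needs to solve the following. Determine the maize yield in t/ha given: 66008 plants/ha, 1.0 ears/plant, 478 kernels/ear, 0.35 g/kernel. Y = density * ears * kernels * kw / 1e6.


Y = density * ears * kernels * kw
  = 66008 * 1.0 * 478 * 0.35 g/ha
  = 11043138.40 g/ha
  = 11043.14 kg/ha = 11.04 t/ha


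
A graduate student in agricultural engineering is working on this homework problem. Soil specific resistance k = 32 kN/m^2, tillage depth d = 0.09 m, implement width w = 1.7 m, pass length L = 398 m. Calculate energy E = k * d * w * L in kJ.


E = k * d * w * L
  = 32 * 0.09 * 1.7 * 398
  = 1948.61 kJ


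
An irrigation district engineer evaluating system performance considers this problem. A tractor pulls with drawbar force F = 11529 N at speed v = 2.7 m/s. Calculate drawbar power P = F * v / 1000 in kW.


P = F * v / 1000
  = 11529 * 2.7 / 1000
  = 31128.30 / 1000
  = 31.13 kW


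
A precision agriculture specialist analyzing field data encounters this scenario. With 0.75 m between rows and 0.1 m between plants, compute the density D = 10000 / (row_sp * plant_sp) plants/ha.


D = 10000 / (row_sp * plant_sp)
  = 10000 / (0.75 * 0.1)
  = 10000 / 0.0750
  = 133333.33 plants/ha


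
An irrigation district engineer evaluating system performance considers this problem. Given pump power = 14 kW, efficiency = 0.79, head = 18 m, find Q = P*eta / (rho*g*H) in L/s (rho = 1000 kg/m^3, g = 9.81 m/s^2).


Q = (P * 1000 * eta) / (rho * g * H)
  = (14 * 1000 * 0.79) / (1000 * 9.81 * 18)
  = 11060 / 176580
  = 0.06263 m^3/s = 62.63 L/s


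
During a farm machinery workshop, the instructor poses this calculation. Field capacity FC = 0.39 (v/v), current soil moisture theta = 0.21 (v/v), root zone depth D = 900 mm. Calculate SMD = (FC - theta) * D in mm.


SMD = (FC - theta) * D
    = (0.39 - 0.21) * 900
    = 0.180 * 900
    = 162 mm


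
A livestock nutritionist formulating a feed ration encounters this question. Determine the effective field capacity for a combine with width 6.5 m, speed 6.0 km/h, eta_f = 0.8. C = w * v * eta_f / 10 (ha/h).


C = w * v * eta_f / 10
  = 6.5 * 6.0 * 0.8 / 10
  = 31.20 / 10
  = 3.12 ha/h


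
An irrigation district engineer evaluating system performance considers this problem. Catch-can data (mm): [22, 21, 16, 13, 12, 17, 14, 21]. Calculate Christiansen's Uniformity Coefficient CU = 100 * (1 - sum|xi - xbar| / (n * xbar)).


xbar = 136 / 8 = 17
sum|xi - xbar| = 26
CU = 100 * (1 - 26 / (8 * 17))
   = 100 * (1 - 0.1912)
   = 80.88%


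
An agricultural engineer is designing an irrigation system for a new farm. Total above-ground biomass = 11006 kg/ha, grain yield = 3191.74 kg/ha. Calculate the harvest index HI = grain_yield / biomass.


HI = grain_yield / biomass
   = 3191.74 / 11006
   = 0.29


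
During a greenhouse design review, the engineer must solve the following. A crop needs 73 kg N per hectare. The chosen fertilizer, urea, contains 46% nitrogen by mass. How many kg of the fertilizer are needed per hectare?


Rate = N_required / (N_content / 100)
     = 73 / (46 / 100)
     = 73 / 0.46
     = 158.70 kg/ha


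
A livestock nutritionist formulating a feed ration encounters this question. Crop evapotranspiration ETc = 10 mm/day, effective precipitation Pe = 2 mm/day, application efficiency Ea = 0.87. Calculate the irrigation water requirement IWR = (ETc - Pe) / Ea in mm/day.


IWR = (ETc - Pe) / Ea
    = (10 - 2) / 0.87
    = 8 / 0.87
    = 9.20 mm/day


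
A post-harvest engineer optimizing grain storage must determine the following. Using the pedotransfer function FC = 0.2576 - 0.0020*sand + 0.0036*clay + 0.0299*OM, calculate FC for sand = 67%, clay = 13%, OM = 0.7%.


FC = 0.2576 - 0.0020*67 + 0.0036*13 + 0.0299*0.7
   = 0.2576 - 0.1340 + 0.0468 + 0.0209
   = 0.1913


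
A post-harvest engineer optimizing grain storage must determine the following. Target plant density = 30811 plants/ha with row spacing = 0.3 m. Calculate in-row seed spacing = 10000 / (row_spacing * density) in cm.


spacing = 10000 / (row_sp * density)
        = 10000 / (0.3 * 30811)
        = 10000 / 9243.30
        = 1.08186 m = 108.19 cm


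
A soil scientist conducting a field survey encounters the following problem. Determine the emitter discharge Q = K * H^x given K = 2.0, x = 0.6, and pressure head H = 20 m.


Q = K * H^x
  = 2.0 * 20^0.6
  = 2.0 * 6.0342
  = 12.07 L/h


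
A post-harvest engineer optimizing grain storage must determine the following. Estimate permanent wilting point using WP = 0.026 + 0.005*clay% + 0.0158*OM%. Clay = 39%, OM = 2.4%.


WP = 0.026 + 0.005*39 + 0.0158*2.4
   = 0.026 + 0.1950 + 0.0379
   = 0.2589


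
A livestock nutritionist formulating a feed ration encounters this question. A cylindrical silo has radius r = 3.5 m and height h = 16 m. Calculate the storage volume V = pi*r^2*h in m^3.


V = pi * r^2 * h
  = pi * 3.5^2 * 16
  = pi * 12.25 * 16
  = 615.75 m^3


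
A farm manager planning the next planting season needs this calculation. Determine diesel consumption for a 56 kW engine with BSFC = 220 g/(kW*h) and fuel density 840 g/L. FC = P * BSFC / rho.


FC = P * BSFC / rho_fuel
   = 56 * 220 / 840
   = 12320 / 840
   = 14.67 L/h


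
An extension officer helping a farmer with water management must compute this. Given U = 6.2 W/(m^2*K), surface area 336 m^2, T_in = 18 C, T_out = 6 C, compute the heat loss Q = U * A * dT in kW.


dT = 18 - (6) = 12 K
Q = U * A * dT
  = 6.2 * 336 * 12
  = 24998.40 W = 25.00 kW


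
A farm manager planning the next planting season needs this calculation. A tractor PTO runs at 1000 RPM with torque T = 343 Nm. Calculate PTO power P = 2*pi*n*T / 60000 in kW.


P = 2*pi*n*T / 60000
  = 2*pi * 1000 * 343 / 60000
  = 2155132.56 / 60000
  = 35.92 kW


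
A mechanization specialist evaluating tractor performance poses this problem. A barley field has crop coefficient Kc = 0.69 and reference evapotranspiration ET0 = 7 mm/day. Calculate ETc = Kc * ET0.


ETc = Kc * ET0
    = 0.69 * 7
    = 4.83 mm/day


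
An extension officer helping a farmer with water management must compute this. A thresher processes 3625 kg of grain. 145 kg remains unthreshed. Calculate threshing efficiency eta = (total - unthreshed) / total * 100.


eta = (total - unthreshed) / total * 100
    = (3625 - 145) / 3625 * 100
    = 3480 / 3625 * 100
    = 96%


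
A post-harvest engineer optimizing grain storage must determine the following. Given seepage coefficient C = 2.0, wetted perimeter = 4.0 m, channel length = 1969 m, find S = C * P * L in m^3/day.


S = C * P * L
  = 2.0 * 4.0 * 1969
  = 15752 m^3/day


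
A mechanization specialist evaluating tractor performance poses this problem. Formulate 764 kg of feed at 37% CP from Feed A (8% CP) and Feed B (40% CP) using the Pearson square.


parts_A = CP_b - target = 40 - 37 = 3
parts_B = target - CP_a = 37 - 8 = 29
total_parts = 3 + 29 = 32
Feed A = 764 * 3 / 32 = 71.63 kg
Feed B = 764 * 29 / 32 = 692.38 kg

71.63 kg


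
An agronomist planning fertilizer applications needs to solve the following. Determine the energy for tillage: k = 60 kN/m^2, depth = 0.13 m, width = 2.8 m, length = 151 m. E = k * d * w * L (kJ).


E = k * d * w * L
  = 60 * 0.13 * 2.8 * 151
  = 3297.84 kJ


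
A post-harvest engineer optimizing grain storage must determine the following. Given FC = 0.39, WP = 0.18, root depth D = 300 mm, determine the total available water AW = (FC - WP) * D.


AW = (FC - WP) * D
   = (0.39 - 0.18) * 300
   = 0.21 * 300
   = 63 mm


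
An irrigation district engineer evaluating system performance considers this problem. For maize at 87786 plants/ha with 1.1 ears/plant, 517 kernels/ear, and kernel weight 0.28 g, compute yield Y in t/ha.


Y = density * ears * kernels * kw
  = 87786 * 1.1 * 517 * 0.28 g/ha
  = 13978691.50 g/ha
  = 13978.69 kg/ha = 13.98 t/ha


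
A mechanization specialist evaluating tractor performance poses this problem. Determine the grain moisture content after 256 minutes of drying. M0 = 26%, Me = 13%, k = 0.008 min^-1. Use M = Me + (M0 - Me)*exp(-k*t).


M = Me + (M0 - Me) * e^(-k*t)
  = 13 + (26 - 13) * e^(-0.008*256)
  = 13 + 13 * e^(-2.048)
  = 13 + 13 * 0.12899
  = 13 + 1.6769
  = 14.68%


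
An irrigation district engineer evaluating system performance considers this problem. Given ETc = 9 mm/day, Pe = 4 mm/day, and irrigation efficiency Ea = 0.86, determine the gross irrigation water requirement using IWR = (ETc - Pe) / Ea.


IWR = (ETc - Pe) / Ea
    = (9 - 4) / 0.86
    = 5 / 0.86
    = 5.81 mm/day


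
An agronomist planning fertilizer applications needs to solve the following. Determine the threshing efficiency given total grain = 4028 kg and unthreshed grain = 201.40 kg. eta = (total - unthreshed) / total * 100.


eta = (total - unthreshed) / total * 100
    = (4028 - 201.40) / 4028 * 100
    = 3826.60 / 4028 * 100
    = 95%


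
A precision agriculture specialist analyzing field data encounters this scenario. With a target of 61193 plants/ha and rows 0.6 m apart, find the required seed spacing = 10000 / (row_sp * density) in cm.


spacing = 10000 / (row_sp * density)
        = 10000 / (0.6 * 61193)
        = 10000 / 36715.80
        = 0.27236 m = 27.24 cm


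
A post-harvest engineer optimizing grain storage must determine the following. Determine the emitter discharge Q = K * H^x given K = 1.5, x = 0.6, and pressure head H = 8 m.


Q = K * H^x
  = 1.5 * 8^0.6
  = 1.5 * 3.4822
  = 5.22 L/h


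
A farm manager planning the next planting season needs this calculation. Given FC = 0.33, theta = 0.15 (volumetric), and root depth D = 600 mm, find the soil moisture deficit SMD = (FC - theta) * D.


SMD = (FC - theta) * D
    = (0.33 - 0.15) * 600
    = 0.180 * 600
    = 108 mm


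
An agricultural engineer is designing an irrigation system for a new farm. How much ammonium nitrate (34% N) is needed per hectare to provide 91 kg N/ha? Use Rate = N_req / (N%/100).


Rate = N_required / (N_content / 100)
     = 91 / (34 / 100)
     = 91 / 0.34
     = 267.65 kg/ha


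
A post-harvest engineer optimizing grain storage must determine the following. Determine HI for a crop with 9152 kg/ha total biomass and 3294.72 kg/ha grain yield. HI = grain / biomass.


HI = grain_yield / biomass
   = 3294.72 / 9152
   = 0.36


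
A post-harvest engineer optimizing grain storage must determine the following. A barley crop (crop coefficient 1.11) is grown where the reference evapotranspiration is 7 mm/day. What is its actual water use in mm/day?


ETc = Kc * ET0
    = 1.11 * 7
    = 7.77 mm/day


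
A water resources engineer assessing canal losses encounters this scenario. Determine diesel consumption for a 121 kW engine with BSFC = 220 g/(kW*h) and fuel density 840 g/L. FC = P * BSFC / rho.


FC = P * BSFC / rho_fuel
   = 121 * 220 / 840
   = 26620 / 840
   = 31.69 L/h


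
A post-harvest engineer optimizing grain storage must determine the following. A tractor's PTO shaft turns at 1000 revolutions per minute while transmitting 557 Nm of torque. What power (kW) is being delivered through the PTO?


P = 2*pi*n*T / 60000
  = 2*pi * 1000 * 557 / 60000
  = 3499734.22 / 60000
  = 58.33 kW


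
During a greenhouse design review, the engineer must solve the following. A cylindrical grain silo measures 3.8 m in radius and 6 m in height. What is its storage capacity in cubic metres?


V = pi * r^2 * h
  = pi * 3.8^2 * 6
  = pi * 14.44 * 6
  = 272.19 m^3


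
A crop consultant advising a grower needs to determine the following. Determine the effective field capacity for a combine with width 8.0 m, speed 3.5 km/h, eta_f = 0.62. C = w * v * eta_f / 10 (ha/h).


C = w * v * eta_f / 10
  = 8.0 * 3.5 * 0.62 / 10
  = 17.36 / 10
  = 1.74 ha/h


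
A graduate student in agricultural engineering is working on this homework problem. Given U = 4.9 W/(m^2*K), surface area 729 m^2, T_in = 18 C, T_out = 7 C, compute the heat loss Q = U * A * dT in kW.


dT = 18 - (7) = 11 K
Q = U * A * dT
  = 4.9 * 729 * 11
  = 39293.10 W = 39.29 kW


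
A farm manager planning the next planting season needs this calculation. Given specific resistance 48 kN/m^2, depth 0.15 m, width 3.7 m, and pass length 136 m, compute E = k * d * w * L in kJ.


E = k * d * w * L
  = 48 * 0.15 * 3.7 * 136
  = 3623.04 kJ


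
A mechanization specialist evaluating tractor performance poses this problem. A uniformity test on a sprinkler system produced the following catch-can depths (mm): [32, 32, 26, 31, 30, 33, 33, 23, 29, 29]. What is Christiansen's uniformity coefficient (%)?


xbar = 298 / 10 = 29.800
sum|xi - xbar| = 24.400
CU = 100 * (1 - 24.400 / (10 * 29.800))
   = 100 * (1 - 0.0819)
   = 91.81%


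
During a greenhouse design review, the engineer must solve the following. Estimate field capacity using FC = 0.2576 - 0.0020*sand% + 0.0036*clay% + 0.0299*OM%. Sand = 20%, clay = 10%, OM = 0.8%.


FC = 0.2576 - 0.0020*20 + 0.0036*10 + 0.0299*0.8
   = 0.2576 - 0.0400 + 0.0360 + 0.0239
   = 0.2775


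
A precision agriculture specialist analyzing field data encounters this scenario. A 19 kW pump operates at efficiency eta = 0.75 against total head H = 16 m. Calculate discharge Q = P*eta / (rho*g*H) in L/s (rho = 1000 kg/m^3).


Q = (P * 1000 * eta) / (rho * g * H)
  = (19 * 1000 * 0.75) / (1000 * 9.81 * 16)
  = 14250 / 156960
  = 0.09079 m^3/s = 90.79 L/s


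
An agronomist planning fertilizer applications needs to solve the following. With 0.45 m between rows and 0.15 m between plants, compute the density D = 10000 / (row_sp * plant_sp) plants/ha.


D = 10000 / (row_sp * plant_sp)
  = 10000 / (0.45 * 0.15)
  = 10000 / 0.0675
  = 148148.15 plants/ha


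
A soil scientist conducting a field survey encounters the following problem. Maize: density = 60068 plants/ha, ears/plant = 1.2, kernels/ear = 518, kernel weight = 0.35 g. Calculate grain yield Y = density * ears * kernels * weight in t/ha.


Y = density * ears * kernels * kw
  = 60068 * 1.2 * 518 * 0.35 g/ha
  = 13068394.08 g/ha
  = 13068.39 kg/ha = 13.07 t/ha


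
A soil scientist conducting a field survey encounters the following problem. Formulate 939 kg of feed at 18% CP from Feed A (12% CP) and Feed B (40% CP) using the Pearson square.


parts_A = CP_b - target = 40 - 18 = 22
parts_B = target - CP_a = 18 - 12 = 6
total_parts = 22 + 6 = 28
Feed A = 939 * 22 / 28 = 737.79 kg
Feed B = 939 * 6 / 28 = 201.21 kg

737.79 kg


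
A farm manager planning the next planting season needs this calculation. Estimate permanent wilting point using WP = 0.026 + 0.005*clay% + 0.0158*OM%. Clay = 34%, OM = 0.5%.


WP = 0.026 + 0.005*34 + 0.0158*0.5
   = 0.026 + 0.1700 + 0.0079
   = 0.2039


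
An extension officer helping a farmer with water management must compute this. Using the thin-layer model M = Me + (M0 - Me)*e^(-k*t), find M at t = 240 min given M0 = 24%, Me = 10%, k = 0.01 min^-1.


M = Me + (M0 - Me) * e^(-k*t)
  = 10 + (24 - 10) * e^(-0.01*240)
  = 10 + 14 * e^(-2.400)
  = 10 + 14 * 0.09072
  = 10 + 1.2701
  = 11.27%


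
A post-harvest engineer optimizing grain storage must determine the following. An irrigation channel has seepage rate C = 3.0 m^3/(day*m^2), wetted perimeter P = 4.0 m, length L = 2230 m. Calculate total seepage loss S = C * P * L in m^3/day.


S = C * P * L
  = 3.0 * 4.0 * 2230
  = 26760 m^3/day


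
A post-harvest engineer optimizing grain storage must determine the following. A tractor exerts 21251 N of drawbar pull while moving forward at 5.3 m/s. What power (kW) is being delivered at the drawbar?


P = F * v / 1000
  = 21251 * 5.3 / 1000
  = 112630.30 / 1000
  = 112.63 kW


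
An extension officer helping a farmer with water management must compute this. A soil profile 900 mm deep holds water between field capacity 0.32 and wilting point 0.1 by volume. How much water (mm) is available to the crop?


AW = (FC - WP) * D
   = (0.32 - 0.1) * 900
   = 0.22 * 900
   = 198 mm


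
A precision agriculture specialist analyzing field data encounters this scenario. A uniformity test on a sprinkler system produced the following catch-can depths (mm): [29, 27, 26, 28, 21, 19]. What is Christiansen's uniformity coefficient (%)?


xbar = 150 / 6 = 25
sum|xi - xbar| = 20
CU = 100 * (1 - 20 / (6 * 25))
   = 100 * (1 - 0.1333)
   = 86.67%


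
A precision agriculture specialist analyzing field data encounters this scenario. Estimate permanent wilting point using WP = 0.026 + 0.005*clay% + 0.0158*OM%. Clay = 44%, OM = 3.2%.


WP = 0.026 + 0.005*44 + 0.0158*3.2
   = 0.026 + 0.2200 + 0.0506
   = 0.2966


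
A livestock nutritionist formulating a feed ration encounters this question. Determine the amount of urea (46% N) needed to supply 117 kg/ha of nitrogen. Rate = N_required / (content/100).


Rate = N_required / (N_content / 100)
     = 117 / (46 / 100)
     = 117 / 0.46
     = 254.35 kg/ha


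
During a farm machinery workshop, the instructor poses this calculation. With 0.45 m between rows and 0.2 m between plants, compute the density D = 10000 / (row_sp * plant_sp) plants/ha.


D = 10000 / (row_sp * plant_sp)
  = 10000 / (0.45 * 0.2)
  = 10000 / 0.0900
  = 111111.11 plants/ha


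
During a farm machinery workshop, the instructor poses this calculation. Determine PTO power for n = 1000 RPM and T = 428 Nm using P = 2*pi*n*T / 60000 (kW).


P = 2*pi*n*T / 60000
  = 2*pi * 1000 * 428 / 60000
  = 2689203.31 / 60000
  = 44.82 kW


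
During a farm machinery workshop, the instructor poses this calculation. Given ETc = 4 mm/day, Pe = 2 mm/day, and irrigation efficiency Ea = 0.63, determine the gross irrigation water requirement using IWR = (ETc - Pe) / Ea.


IWR = (ETc - Pe) / Ea
    = (4 - 2) / 0.63
    = 2 / 0.63
    = 3.17 mm/day


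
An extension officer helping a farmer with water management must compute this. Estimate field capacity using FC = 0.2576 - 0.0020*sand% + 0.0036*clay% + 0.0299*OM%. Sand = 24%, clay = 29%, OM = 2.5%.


FC = 0.2576 - 0.0020*24 + 0.0036*29 + 0.0299*2.5
   = 0.2576 - 0.0480 + 0.1044 + 0.0748
   = 0.3888


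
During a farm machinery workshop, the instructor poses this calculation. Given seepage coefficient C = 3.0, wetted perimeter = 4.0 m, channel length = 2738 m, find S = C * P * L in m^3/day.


S = C * P * L
  = 3.0 * 4.0 * 2738
  = 32856 m^3/day


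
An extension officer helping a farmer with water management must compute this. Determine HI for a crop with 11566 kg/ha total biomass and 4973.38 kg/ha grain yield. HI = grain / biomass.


HI = grain_yield / biomass
   = 4973.38 / 11566
   = 0.43


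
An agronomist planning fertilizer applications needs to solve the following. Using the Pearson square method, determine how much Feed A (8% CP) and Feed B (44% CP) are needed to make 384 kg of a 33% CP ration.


parts_A = CP_b - target = 44 - 33 = 11
parts_B = target - CP_a = 33 - 8 = 25
total_parts = 11 + 25 = 36
Feed A = 384 * 11 / 36 = 117.33 kg
Feed B = 384 * 25 / 36 = 266.67 kg

117.33 kg


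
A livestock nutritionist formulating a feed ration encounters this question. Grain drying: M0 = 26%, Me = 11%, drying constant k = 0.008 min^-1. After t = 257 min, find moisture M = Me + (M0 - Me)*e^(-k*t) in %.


M = Me + (M0 - Me) * e^(-k*t)
  = 11 + (26 - 11) * e^(-0.008*257)
  = 11 + 15 * e^(-2.056)
  = 11 + 15 * 0.12796
  = 11 + 1.9195
  = 12.92%


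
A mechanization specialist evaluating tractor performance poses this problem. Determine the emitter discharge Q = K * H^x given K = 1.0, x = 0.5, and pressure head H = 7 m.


Q = K * H^x
  = 1.0 * 7^0.5
  = 1.0 * 2.6458
  = 2.65 L/h


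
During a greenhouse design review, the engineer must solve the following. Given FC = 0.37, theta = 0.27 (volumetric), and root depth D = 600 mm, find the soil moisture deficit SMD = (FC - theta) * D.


SMD = (FC - theta) * D
    = (0.37 - 0.27) * 600
    = 0.100 * 600
    = 60 mm


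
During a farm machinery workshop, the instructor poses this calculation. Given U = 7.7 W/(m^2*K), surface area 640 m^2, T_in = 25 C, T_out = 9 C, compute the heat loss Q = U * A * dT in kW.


dT = 25 - (9) = 16 K
Q = U * A * dT
  = 7.7 * 640 * 16
  = 78848 W = 78.85 kW


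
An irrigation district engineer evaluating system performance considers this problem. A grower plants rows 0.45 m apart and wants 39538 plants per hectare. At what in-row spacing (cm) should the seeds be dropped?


spacing = 10000 / (row_sp * density)
        = 10000 / (0.45 * 39538)
        = 10000 / 17792.10
        = 0.56205 m = 56.20 cm


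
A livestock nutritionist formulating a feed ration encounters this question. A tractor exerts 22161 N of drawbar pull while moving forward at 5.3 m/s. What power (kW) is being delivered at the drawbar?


P = F * v / 1000
  = 22161 * 5.3 / 1000
  = 117453.30 / 1000
  = 117.45 kW


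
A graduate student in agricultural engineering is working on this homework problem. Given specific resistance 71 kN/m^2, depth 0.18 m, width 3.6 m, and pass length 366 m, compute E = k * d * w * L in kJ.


E = k * d * w * L
  = 71 * 0.18 * 3.6 * 366
  = 16838.93 kJ


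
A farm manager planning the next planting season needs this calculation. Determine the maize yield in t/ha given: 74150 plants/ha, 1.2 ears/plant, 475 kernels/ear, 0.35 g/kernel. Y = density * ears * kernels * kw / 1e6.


Y = density * ears * kernels * kw
  = 74150 * 1.2 * 475 * 0.35 g/ha
  = 14792925.00 g/ha
  = 14792.93 kg/ha = 14.79 t/ha


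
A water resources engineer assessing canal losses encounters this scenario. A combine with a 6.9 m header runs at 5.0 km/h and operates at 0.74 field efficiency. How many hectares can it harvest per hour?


C = w * v * eta_f / 10
  = 6.9 * 5.0 * 0.74 / 10
  = 25.53 / 10
  = 2.55 ha/h


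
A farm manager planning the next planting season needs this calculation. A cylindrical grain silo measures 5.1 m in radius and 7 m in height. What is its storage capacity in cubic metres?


V = pi * r^2 * h
  = pi * 5.1^2 * 7
  = pi * 26.01 * 7
  = 571.99 m^3


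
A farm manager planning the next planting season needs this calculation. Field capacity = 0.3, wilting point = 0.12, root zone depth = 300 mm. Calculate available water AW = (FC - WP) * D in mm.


AW = (FC - WP) * D
   = (0.3 - 0.12) * 300
   = 0.18 * 300
   = 54 mm


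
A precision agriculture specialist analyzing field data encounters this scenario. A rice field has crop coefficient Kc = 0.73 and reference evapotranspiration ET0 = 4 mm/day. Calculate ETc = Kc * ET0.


ETc = Kc * ET0
    = 0.73 * 4
    = 2.92 mm/day


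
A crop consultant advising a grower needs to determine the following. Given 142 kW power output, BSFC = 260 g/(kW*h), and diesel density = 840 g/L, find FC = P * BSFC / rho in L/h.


FC = P * BSFC / rho_fuel
   = 142 * 260 / 840
   = 36920 / 840
   = 43.95 L/h


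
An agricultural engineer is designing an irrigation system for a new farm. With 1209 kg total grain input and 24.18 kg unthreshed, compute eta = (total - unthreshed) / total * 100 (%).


eta = (total - unthreshed) / total * 100
    = (1209 - 24.18) / 1209 * 100
    = 1184.82 / 1209 * 100
    = 98%


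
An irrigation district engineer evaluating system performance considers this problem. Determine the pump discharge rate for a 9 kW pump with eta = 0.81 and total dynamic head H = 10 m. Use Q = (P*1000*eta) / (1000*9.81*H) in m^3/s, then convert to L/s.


Q = (P * 1000 * eta) / (rho * g * H)
  = (9 * 1000 * 0.81) / (1000 * 9.81 * 10)
  = 7290 / 98100
  = 0.07431 m^3/s = 74.31 L/s


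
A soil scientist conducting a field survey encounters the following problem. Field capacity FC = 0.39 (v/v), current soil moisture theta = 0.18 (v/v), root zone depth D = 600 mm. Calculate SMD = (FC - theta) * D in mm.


SMD = (FC - theta) * D
    = (0.39 - 0.18) * 600
    = 0.210 * 600
    = 126 mm


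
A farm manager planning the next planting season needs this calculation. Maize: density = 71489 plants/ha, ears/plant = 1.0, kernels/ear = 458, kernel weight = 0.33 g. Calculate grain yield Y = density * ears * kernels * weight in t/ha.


Y = density * ears * kernels * kw
  = 71489 * 1.0 * 458 * 0.33 g/ha
  = 10804847.46 g/ha
  = 10804.85 kg/ha = 10.80 t/ha


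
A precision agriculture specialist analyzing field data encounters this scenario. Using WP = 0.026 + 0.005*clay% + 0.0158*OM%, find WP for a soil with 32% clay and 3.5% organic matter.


WP = 0.026 + 0.005*32 + 0.0158*3.5
   = 0.026 + 0.1600 + 0.0553
   = 0.2413


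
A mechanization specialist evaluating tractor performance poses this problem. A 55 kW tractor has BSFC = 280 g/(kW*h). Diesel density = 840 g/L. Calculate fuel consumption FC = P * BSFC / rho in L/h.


FC = P * BSFC / rho_fuel
   = 55 * 280 / 840
   = 15400 / 840
   = 18.33 L/h


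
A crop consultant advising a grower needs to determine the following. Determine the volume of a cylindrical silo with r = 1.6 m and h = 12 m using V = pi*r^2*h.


V = pi * r^2 * h
  = pi * 1.6^2 * 12
  = pi * 2.56 * 12
  = 96.51 m^3


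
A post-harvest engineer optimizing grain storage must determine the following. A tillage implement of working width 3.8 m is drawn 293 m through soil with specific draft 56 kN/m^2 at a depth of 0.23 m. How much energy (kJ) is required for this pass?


E = k * d * w * L
  = 56 * 0.23 * 3.8 * 293
  = 14340.59 kJ


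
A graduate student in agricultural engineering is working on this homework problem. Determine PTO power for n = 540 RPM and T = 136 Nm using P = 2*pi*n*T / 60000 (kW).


P = 2*pi*n*T / 60000
  = 2*pi * 540 * 136 / 60000
  = 461437.13 / 60000
  = 7.69 kW


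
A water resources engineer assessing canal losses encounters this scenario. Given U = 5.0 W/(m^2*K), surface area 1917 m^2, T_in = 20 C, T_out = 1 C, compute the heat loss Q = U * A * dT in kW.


dT = 20 - (1) = 19 K
Q = U * A * dT
  = 5.0 * 1917 * 19
  = 182115 W = 182.12 kW


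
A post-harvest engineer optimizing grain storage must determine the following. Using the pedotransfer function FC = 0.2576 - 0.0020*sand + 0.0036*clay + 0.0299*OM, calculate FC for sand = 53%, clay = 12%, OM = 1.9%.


FC = 0.2576 - 0.0020*53 + 0.0036*12 + 0.0299*1.9
   = 0.2576 - 0.1060 + 0.0432 + 0.0568
   = 0.2516


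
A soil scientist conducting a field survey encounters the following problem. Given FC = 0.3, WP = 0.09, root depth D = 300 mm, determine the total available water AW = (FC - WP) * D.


AW = (FC - WP) * D
   = (0.3 - 0.09) * 300
   = 0.21 * 300
   = 63 mm


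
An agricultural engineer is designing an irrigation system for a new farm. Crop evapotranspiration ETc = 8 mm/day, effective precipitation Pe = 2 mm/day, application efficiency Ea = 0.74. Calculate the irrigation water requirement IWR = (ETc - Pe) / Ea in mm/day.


IWR = (ETc - Pe) / Ea
    = (8 - 2) / 0.74
    = 6 / 0.74
    = 8.11 mm/day


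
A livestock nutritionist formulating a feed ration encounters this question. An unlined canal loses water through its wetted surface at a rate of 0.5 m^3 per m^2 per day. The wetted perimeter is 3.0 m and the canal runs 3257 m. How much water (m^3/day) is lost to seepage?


S = C * P * L
  = 0.5 * 3.0 * 3257
  = 4885.50 m^3/day


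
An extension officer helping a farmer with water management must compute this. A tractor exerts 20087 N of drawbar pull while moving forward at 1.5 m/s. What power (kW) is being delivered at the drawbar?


P = F * v / 1000
  = 20087 * 1.5 / 1000
  = 30130.50 / 1000
  = 30.13 kW
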